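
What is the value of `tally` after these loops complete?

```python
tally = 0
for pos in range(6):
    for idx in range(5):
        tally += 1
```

6 * 5 = 30
`tally` takes the values: 0 → 1 → 2 → 3 → 4 → 5 → 6 → 7 → 8 → 9 → 10 → 11 → 12 → 13 → 14 → 15 → 16 → 17 → 18 → 19 → 20 → 21 → 22 → 23 → 24 → 25 → 26 → 27 → 28 → 29 → 30

Answer: 30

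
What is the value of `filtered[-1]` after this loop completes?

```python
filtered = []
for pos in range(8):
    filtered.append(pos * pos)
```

Last element of squares 0 to 7
`filtered` takes the values: [] → [0] → [0, 1] → [0, 1, 4] → [0, 1, 4, 9] → [0, 1, 4, 9, 16] → [0, 1, 4, 9, 16, 25] → [0, 1, 4, 9, 16, 25, 36] → [0, 1, 4, 9, 16, 25, 36, 49]
So `filtered[-1]` = 49

Answer: 49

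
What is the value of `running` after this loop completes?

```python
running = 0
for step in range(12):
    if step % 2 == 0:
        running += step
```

Sum of even numbers 0 to 11
`running` takes the values: 0 → 2 → 6 → 12 → 20 → 30

Answer: 30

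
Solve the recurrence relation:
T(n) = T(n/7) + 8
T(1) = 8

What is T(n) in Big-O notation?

Each step divides n by 7 and adds 8. After log_7(n) steps we reach T(1)=8. So T(n) = 8·log_7(n) + 8 = O(log n).

Answer: O(log n)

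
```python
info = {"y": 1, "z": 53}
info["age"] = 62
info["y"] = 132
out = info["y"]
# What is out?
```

Trace:
`info = {"y": 1, "z": 53}` → info = {'y': 1, 'z': 53}
`info["age"] = 62` → info = {'y': 1, 'z': 53, 'age': 62}
`info["y"] = 132` → info = {'y': 132, 'z': 53, 'age': 62}
`out = info["y"]` → out = 132
So out = 132

Answer: 132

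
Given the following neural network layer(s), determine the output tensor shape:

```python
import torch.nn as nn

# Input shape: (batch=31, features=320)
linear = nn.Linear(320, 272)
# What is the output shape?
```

Input: (31, 320) -> Output: (31, 272)

Answer: (31, 272)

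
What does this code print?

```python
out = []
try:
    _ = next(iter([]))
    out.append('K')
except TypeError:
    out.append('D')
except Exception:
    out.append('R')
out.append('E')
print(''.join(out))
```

Execution trace: 'R' (except Exception) → 'E' (after the try/except). Output: RE

Answer: RE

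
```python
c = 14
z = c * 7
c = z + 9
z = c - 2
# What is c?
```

Trace:
`c = 14` → c = 14
`z = c * 7` → z = 98
`c = z + 9` → c = 107
`z = c - 2` → z = 105
So c = 107

Answer: 107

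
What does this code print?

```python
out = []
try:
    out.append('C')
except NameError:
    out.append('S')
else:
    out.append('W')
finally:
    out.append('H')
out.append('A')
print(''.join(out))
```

Execution trace: 'C' (try body, no exception) → 'W' (else) → 'H' (finally) → 'A' (after the try/except). Output: CWHA

Answer: CWHA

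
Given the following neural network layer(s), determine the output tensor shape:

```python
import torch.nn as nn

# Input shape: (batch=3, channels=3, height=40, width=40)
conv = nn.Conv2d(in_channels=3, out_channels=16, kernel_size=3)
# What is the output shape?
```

Input: (3, 3, 40, 40) -> Output: (3, 16, 38, 38)

Answer: (3, 16, 38, 38)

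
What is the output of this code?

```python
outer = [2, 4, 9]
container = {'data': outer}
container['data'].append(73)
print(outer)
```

Key concept: dict holds reference to list.
Step by step:
`outer = [2, 4, 9]` → outer = [2, 4, 9]
`container = {'data': outer}` → container = {'data': [2, 4, 9]}
`container['data'].append(73)` → outer = [2, 4, 9, 73]; container = {'data': [2, 4, 9, 73]}
`print(outer)` → prints [2, 4, 9, 73]

Answer: [2, 4, 9, 73]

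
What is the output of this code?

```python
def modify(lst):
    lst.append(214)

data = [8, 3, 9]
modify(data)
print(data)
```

Key concept: function modifies passed list.
Step by step:
`data = [8, 3, 9]` → data = [8, 3, 9]
`modify(data)` → data = [8, 3, 9, 214]
`print(data)` → prints [8, 3, 9, 214]

Answer: [8, 3, 9, 214]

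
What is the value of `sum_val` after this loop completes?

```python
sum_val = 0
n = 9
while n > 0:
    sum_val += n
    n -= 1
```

Sum 9 down to 1
`sum_val` takes the values: 0 → 9 → 17 → 24 → 30 → 35 → 39 → 42 → 44 → 45

Answer: 45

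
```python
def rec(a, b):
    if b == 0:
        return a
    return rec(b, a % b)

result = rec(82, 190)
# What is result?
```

rec(82, 190) -> rec(190, 82) -> rec(82, 26) -> rec(26, 4) -> rec(4, 2) -> rec(2, 0) -> 2

Answer: 2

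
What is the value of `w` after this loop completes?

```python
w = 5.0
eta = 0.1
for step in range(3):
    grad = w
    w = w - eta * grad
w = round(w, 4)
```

Gradient descent: w = 5.0 * (1 - 0.1)^3
`w` takes the values: 5.0 → 4.5 → 4.05 → 3.645

Answer: 3.645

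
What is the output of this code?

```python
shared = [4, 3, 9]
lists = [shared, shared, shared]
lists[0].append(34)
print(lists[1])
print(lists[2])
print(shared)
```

Key concept: list of same reference.
Step by step:
`shared = [4, 3, 9]` → shared = [4, 3, 9]
`lists = [shared, shared, shared]` → lists = [[4, 3, 9], [4, 3, 9], [4, 3, 9]]
`lists[0].append(34)` → shared = [4, 3, 9, 34]; lists = [[4, 3, 9, 34], [4, 3, 9, 34], [4, 3, 9, 34]]
`print(lists[1])` → prints [4, 3, 9, 34]
`print(lists[2])` → prints [4, 3, 9, 34]
`print(shared)` → prints [4, 3, 9, 34]

Answer:
[4, 3, 9, 34]
[4, 3, 9, 34]
[4, 3, 9, 34]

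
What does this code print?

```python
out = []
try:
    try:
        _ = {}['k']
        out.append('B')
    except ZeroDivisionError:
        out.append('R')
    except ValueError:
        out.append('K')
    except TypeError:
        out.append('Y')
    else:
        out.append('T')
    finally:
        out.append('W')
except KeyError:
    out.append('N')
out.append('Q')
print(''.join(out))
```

Execution trace: 'W' (finally) → 'N' (outer except KeyError) → 'Q' (after the try/except). Output: WNQ

Answer: WNQ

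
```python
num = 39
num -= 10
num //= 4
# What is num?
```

Trace:
`num = 39` → num = 39
`num -= 10` → num = 29
`num //= 4` → num = 7
So num = 7

Answer: 7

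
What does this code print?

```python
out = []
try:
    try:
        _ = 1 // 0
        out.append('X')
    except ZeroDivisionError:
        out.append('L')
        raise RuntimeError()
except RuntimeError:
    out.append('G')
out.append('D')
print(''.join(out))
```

Execution trace: 'L' (inner except ZeroDivisionError) → 'G' (outer except RuntimeError) → 'D' (after the try/except). Output: LGD

Answer: LGD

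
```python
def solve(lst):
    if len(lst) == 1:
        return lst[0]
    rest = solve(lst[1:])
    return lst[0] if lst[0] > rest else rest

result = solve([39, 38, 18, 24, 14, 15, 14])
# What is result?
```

Recursive max over [39, 38, 18, 24, 14, 15, 14] = 39

Answer: 39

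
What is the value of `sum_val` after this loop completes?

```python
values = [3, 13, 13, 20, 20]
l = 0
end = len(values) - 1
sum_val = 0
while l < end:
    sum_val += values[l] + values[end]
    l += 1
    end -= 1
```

Sum of pairs from ends
`sum_val` takes the values: 0 → 23 → 56

Answer: 56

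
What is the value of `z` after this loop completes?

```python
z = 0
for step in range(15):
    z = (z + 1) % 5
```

Increment mod 5, 15 times = 0
`z` takes the values: 0 → 1 → 2 → 3 → 4 → 0 → 1 → 2 → 3 → 4 → 0 → 1 → 2 → 3 → 4 → 0

Answer: 0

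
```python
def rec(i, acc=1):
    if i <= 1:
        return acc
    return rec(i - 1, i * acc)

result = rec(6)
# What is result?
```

Accumulator trace (n, acc): (6, 1) -> (5, 6) -> (4, 30) -> (3, 120) -> (2, 360) -> (1, 720) -> return 720

Answer: 720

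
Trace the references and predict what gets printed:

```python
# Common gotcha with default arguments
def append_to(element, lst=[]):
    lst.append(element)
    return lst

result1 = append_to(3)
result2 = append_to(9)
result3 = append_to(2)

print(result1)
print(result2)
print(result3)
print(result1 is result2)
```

Key concept: mutable default argument gotcha.
Step by step:
`result1 = append_to(3)` → result1 = [3]
`result2 = append_to(9)` → result1 = [3, 9] (same object as result2); result2 = [3, 9] (same object as result1)
`result3 = append_to(2)` → result1 = [3, 9, 2] (same object as result2, result3); result2 = [3, 9, 2] (same object as result1, result3); result3 = [3, 9, 2] (same object as result1, result2)
`print(result1)` → prints [3, 9, 2]
`print(result2)` → prints [3, 9, 2]
`print(result3)` → prints [3, 9, 2]
`print(result1 is result2)` → prints True

Answer:
[3, 9, 2]
[3, 9, 2]
[3, 9, 2]
True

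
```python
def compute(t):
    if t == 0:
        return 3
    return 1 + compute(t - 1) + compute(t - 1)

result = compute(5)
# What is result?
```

compute(t) = 1 + 2·compute(t-1), compute(0)=3. Closed form: (3+1)·2^5 - 1 = 127.

Answer: 127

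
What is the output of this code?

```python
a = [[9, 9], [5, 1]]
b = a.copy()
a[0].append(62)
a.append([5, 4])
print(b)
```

Key concept: shallow copy with nested lists.
Step by step:
`a = [[9, 9], [5, 1]]` → a = [[9, 9], [5, 1]]
`b = a.copy()` → b = [[9, 9], [5, 1]]
`a[0].append(62)` → a = [[9, 9, 62], [5, 1]]; b = [[9, 9, 62], [5, 1]]
`a.append([5, 4])` → a = [[9, 9, 62], [5, 1], [5, 4]]
`print(b)` → prints [[9, 9, 62], [5, 1]]

Answer: [[9, 9, 62], [5, 1]]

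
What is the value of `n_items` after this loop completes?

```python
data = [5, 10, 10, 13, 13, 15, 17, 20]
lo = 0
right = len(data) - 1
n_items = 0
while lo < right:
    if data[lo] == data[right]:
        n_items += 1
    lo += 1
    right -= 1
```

Count matching pairs from ends
`n_items` takes the values: 0 → 1

Answer: 1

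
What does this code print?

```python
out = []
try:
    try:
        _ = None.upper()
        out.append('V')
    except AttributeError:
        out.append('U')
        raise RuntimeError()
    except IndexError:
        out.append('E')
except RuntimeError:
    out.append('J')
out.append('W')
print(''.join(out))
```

Execution trace: 'U' (inner except AttributeError) → 'J' (outer except RuntimeError) → 'W' (after the try/except). Output: UJW

Answer: UJW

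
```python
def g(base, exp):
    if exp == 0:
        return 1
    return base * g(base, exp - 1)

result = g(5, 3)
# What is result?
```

g(5, 3) = 5 * 5 * 5 = 125

Answer: 125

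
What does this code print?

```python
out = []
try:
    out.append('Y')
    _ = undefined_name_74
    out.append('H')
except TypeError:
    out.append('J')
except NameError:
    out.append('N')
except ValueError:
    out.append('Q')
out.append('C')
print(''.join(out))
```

Execution trace: 'Y' (try body) → 'N' (except NameError) → 'C' (after the try/except). Output: YNC

Answer: YNC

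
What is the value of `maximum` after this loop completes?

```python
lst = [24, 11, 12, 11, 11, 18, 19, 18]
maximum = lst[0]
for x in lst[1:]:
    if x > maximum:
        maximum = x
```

Maximum of [24, 11, 12, 11, 11, 18, 19, 18]
`maximum` takes the values: 24

Answer: 24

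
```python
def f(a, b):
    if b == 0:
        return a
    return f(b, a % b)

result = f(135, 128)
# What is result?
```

f(135, 128) -> f(128, 7) -> f(7, 2) -> f(2, 1) -> f(1, 0) -> 1

Answer: 1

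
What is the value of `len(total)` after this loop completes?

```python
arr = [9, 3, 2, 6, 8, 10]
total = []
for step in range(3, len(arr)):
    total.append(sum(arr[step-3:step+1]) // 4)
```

Number of 4-element averages
`total` takes the values: [] → [5] → [5, 4] → [5, 4, 6]
So `len(total)` = 3

Answer: 3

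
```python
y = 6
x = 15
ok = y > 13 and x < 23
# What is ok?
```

Trace:
`y = 6` → y = 6
`x = 15` → x = 15
`ok = y > 13 and x < 23` → ok = False
So ok = False

Answer: False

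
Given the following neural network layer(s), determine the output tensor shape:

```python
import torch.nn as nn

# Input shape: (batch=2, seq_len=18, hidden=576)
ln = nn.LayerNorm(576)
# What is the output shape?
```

Input: (2, 18, 576) -> Output: (2, 18, 576)

Answer: (2, 18, 576)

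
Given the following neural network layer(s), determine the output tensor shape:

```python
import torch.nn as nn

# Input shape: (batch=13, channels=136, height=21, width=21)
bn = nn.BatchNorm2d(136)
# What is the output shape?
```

Input: (13, 136, 21, 21) -> Output: (13, 136, 21, 21)

Answer: (13, 136, 21, 21)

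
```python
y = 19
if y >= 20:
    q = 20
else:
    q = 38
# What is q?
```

Trace:
`y = 19` → y = 19
`if y >= 20: ...` → y >= 20 is False, take else branch → q = 38
So q = 38

Answer: 38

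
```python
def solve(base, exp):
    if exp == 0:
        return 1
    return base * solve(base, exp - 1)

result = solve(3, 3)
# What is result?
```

solve(3, 3) = 3 * 3 * 3 = 27

Answer: 27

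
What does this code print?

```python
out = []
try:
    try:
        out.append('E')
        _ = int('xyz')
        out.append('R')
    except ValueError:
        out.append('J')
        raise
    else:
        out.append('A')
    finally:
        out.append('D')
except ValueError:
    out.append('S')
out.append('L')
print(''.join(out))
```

Execution trace: 'E' (inner try body) → 'J' (inner except ValueError) → 'D' (inner finally) → 'S' (outer except ValueError) → 'L' (after the try/except). Output: EJDSL

Answer: EJDSL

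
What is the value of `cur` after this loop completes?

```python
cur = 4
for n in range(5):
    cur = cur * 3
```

Multiply by 3, 5 times: 4 * 3^5 = 972
`cur` takes the values: 4 → 12 → 36 → 108 → 324 → 972

Answer: 972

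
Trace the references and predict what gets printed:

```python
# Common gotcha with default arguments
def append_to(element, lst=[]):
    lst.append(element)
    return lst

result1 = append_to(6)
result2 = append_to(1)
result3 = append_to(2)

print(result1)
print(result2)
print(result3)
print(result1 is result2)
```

Key concept: mutable default argument gotcha.
Step by step:
`result1 = append_to(6)` → result1 = [6]
`result2 = append_to(1)` → result1 = [6, 1] (same object as result2); result2 = [6, 1] (same object as result1)
`result3 = append_to(2)` → result1 = [6, 1, 2] (same object as result2, result3); result2 = [6, 1, 2] (same object as result1, result3); result3 = [6, 1, 2] (same object as result1, result2)
`print(result1)` → prints [6, 1, 2]
`print(result2)` → prints [6, 1, 2]
`print(result3)` → prints [6, 1, 2]
`print(result1 is result2)` → prints True

Answer:
[6, 1, 2]
[6, 1, 2]
[6, 1, 2]
True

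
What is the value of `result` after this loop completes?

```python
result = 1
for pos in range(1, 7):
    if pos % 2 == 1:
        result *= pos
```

Product of odd numbers 1 to 6
`result` takes the values: 1 → 3 → 15

Answer: 15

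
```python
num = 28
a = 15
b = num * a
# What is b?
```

Trace:
`num = 28` → num = 28
`a = 15` → a = 15
`b = num * a` → b = 420
So b = 420

Answer: 420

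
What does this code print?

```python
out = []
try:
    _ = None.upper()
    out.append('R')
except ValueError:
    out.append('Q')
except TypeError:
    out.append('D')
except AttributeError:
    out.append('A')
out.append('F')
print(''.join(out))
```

Execution trace: 'A' (except AttributeError) → 'F' (after the try/except). Output: AF

Answer: AF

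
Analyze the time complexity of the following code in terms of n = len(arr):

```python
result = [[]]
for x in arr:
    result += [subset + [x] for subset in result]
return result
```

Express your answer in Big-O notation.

This is subset (power-set) generation — 2^n subsets, each materialised as a list of up to n elements. Time complexity: O(n · 2^n).

Answer: O(n · 2^n)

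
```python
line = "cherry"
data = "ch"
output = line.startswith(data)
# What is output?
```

Trace:
`line = "cherry"` → line = 'cherry'
`data = "ch"` → data = 'ch'
`output = line.startswith(data)` → output = True
So output = True

Answer: True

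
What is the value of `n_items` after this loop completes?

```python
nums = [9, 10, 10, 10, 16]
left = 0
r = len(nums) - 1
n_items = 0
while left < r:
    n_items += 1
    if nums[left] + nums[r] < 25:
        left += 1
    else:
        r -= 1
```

Steps to find pair summing to 25
`n_items` takes the values: 0 → 1 → 2 → 3 → 4

Answer: 4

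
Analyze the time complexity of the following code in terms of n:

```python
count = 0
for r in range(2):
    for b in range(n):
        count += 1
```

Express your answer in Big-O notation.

Each loop level contributes: 1 × n. Multiplying the contributions gives O(n).

Answer: O(n)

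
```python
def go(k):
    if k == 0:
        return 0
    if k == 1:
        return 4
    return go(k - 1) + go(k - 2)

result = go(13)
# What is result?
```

Build up from base cases: go(0)=0, go(1)=4, go(2)=4, go(3)=8, go(4)=12, go(5)=20, go(6)=32, ..., go(13)=932

Answer: 932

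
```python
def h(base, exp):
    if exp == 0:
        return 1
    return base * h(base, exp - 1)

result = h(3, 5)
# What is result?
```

h(3, 5) = 3 * 3 * 3 * 3 * 3 = 243

Answer: 243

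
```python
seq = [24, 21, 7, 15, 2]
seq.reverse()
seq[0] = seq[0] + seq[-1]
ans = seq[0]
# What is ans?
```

Trace:
`seq = [24, 21, 7, 15, 2]` → seq = [24, 21, 7, 15, 2]
`seq.reverse()` → seq = [2, 15, 7, 21, 24]
`seq[0] = seq[0] + seq[-1]` → seq = [26, 15, 7, 21, 24]
`ans = seq[0]` → ans = 26
So ans = 26

Answer: 26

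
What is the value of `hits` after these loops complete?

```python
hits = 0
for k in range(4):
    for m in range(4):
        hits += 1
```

4 * 4 = 16
`hits` takes the values: 0 → 1 → 2 → 3 → 4 → 5 → 6 → 7 → 8 → 9 → 10 → 11 → 12 → 13 → 14 → 15 → 16

Answer: 16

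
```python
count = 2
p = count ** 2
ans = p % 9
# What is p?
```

Trace:
`count = 2` → count = 2
`p = count ** 2` → p = 4
`ans = p % 9` → ans = 4
So p = 4

Answer: 4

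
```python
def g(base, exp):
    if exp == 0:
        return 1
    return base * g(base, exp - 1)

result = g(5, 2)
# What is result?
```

g(5, 2) = 5 * 5 = 25

Answer: 25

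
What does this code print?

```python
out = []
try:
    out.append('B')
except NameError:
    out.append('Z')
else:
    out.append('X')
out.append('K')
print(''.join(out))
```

Execution trace: 'B' (try body, no exception) → 'X' (else) → 'K' (after the try/except). Output: BXK

Answer: BXK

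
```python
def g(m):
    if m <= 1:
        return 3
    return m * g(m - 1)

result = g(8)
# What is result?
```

g(8) = 8 * 7 * 6 * 5 * 4 * 3 * 2 * 3 = 120960

Answer: 120960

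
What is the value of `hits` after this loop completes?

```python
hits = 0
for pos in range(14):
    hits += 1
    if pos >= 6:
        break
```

Loop breaks when pos reaches 6, hits is 7
`hits` takes the values: 0 → 1 → 2 → 3 → 4 → 5 → 6 → 7

Answer: 7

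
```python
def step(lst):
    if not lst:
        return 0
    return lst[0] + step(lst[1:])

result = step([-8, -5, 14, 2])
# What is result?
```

(-8) + (-5) + 14 + 2 + 0 = 3

Answer: 3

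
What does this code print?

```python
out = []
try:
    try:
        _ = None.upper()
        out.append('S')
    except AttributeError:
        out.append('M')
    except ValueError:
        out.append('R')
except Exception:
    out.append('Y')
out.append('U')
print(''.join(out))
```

Execution trace: 'M' (inner except AttributeError) → 'U' (after the try/except). Output: MU

Answer: MU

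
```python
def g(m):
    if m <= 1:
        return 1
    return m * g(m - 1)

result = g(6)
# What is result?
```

g(6) = 6 * 5 * 4 * 3 * 2 * 1 = 720

Answer: 720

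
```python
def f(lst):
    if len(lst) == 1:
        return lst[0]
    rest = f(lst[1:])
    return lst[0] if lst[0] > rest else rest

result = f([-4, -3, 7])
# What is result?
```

Recursive max over [-4, -3, 7] = 7

Answer: 7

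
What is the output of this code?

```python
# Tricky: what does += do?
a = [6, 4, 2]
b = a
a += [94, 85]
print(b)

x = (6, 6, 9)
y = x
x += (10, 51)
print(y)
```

Key concept: += behavior differs for mutable vs immutable.
Step by step:
`a = [6, 4, 2]` → a = [6, 4, 2]
`b = a` → b = [6, 4, 2] (same object as a)
`a += [94, 85]` → a = [6, 4, 2, 94, 85] (same object as b); b = [6, 4, 2, 94, 85] (same object as a)
`print(b)` → prints [6, 4, 2, 94, 85]
`x = (6, 6, 9)` → x = (6, 6, 9)
`y = x` → y = (6, 6, 9)
`x += (10, 51)` → x = (6, 6, 9, 10, 51)
`print(y)` → prints (6, 6, 9)

Answer:
[6, 4, 2, 94, 85]
(6, 6, 9)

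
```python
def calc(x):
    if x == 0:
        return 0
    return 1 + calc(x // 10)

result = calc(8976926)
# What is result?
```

Count of digits of 8976926: 7

Answer: 7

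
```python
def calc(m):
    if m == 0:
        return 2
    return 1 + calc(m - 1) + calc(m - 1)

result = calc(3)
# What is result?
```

calc(m) = 1 + 2·calc(m-1), calc(0)=2. Closed form: (2+1)·2^3 - 1 = 23.

Answer: 23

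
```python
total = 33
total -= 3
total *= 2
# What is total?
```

Trace:
`total = 33` → total = 33
`total -= 3` → total = 30
`total *= 2` → total = 60
So total = 60

Answer: 60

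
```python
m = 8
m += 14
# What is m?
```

Trace:
`m = 8` → m = 8
`m += 14` → m = 22
So m = 22

Answer: 22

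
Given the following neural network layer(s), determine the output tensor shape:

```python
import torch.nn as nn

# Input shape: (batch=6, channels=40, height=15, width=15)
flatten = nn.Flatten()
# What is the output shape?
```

Input: (6, 40, 15, 15) -> Output: (6, 9000)

Answer: (6, 9000)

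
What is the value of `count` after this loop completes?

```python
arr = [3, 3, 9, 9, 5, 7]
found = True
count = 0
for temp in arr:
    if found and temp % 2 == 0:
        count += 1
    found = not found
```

Count even values at even positions
`count` takes the values: 0

Answer: 0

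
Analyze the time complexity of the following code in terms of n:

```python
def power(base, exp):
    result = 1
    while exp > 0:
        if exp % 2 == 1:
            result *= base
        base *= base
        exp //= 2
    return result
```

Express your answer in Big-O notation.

This is Exponentiation by squaring. Time complexity: O(log n).

Answer: O(log n)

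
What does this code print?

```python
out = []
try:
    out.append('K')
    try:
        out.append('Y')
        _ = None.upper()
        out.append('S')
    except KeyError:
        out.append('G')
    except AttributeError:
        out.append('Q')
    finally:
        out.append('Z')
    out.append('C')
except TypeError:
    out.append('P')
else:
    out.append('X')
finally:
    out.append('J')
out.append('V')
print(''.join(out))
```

Execution trace: 'K' (try body) → 'Y' (inner try body) → 'Q' (inner except AttributeError) → 'Z' (inner finally) → 'C' (try body, no exception) → 'X' (else) → 'J' (finally) → 'V' (after the try/except). Output: KYQZCXJV

Answer: KYQZCXJV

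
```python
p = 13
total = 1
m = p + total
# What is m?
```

Trace:
`p = 13` → p = 13
`total = 1` → total = 1
`m = p + total` → m = 14
So m = 14

Answer: 14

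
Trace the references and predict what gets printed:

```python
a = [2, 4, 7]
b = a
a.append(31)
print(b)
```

Key concept: basic list aliasing.
Step by step:
`a = [2, 4, 7]` → a = [2, 4, 7]
`b = a` → b = [2, 4, 7] (same object as a)
`a.append(31)` → a = [2, 4, 7, 31] (same object as b); b = [2, 4, 7, 31] (same object as a)
`print(b)` → prints [2, 4, 7, 31]

Answer: [2, 4, 7, 31]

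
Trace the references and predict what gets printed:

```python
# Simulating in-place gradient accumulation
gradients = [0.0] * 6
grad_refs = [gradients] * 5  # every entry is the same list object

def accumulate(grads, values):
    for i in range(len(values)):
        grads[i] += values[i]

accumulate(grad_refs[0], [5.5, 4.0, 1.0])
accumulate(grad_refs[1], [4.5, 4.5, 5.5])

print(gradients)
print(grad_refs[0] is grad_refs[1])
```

Key concept: gradient accumulation aliasing.
Step by step:
`gradients = [0.0] * 6` → gradients = [0.0, 0.0, 0.0, 0.0, 0.0, 0.0]
`grad_refs = [gradients] * 5` → grad_refs = [[0.0, 0.0, 0.0, 0.0, 0.0, 0.0], [0.0, 0.0, 0.0, 0.0, 0.0, 0.0], [0.0, 0.0, 0.0, 0.0, 0.0, 0.0], [0.0, 0.0, 0.0, 0.0, 0.0, 0.0], [0.0, 0.0, 0.0, 0.0, 0.0, 0.0]]
`accumulate(grad_refs[0], [5.5, 4.0, 1.0])` → gradients = [5.5, 4.0, 1.0, 0.0, 0.0, 0.0]; grad_refs = [[5.5, 4.0, 1.0, 0.0, 0.0, 0.0], [5.5, 4.0, 1.0, 0.0, 0.0, 0.0], [5.5, 4.0, 1.0, 0.0, 0.0, 0.0], [5.5, 4.0, 1.0, 0.0, 0.0, 0.0], [5.5, 4.0, 1.0, 0.0, 0.0, 0.0]]
`accumulate(grad_refs[1], [4.5, 4.5, 5.5])` → gradients = [10.0, 8.5, 6.5, 0.0, 0.0, 0.0]; grad_refs = [[10.0, 8.5, 6.5, 0.0, 0.0, 0.0], [10.0, 8.5, 6.5, 0.0, 0.0, 0.0], [10.0, 8.5, 6.5, 0.0, 0.0, 0.0], [10.0, 8.5, 6.5, 0.0, 0.0, 0.0], [10.0, 8.5, 6.5, 0.0, 0.0, 0.0]]
`print(gradients)` → prints [10.0, 8.5, 6.5, 0.0, 0.0, 0.0]
`print(grad_refs[0] is grad_refs[1])` → prints True

Answer:
[10.0, 8.5, 6.5, 0.0, 0.0, 0.0]
True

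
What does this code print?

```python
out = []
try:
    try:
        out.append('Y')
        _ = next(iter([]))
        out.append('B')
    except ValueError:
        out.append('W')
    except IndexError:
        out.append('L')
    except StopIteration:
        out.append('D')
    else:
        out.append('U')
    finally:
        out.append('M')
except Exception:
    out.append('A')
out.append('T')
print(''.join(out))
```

Execution trace: 'Y' (inner try body) → 'D' (inner except StopIteration) → 'M' (inner finally) → 'T' (after the try/except). Output: YDMT

Answer: YDMT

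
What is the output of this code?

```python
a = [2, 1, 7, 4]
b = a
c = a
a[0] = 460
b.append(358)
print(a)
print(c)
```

Key concept: multiple aliases.
Step by step:
`a = [2, 1, 7, 4]` → a = [2, 1, 7, 4]
`b = a` → b = [2, 1, 7, 4] (same object as a)
`c = a` → c = [2, 1, 7, 4] (same object as a, b)
`a[0] = 460` → a = [460, 1, 7, 4] (same object as b, c); b = [460, 1, 7, 4] (same object as a, c); c = [460, 1, 7, 4] (same object as a, b)
`b.append(358)` → a = [460, 1, 7, 4, 358] (same object as b, c); b = [460, 1, 7, 4, 358] (same object as a, c); c = [460, 1, 7, 4, 358] (same object as a, b)
`print(a)` → prints [460, 1, 7, 4, 358]
`print(c)` → prints [460, 1, 7, 4, 358]

Answer:
[460, 1, 7, 4, 358]
[460, 1, 7, 4, 358]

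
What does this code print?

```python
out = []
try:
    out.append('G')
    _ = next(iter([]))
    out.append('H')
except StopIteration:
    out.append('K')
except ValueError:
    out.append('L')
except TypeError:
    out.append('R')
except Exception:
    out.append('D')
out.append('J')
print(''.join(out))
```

Execution trace: 'G' (try body) → 'K' (except StopIteration) → 'J' (after the try/except). Output: GKJ

Answer: GKJ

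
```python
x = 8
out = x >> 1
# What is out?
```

Trace:
`x = 8` → x = 8
`out = x >> 1` → out = 4
So out = 4

Answer: 4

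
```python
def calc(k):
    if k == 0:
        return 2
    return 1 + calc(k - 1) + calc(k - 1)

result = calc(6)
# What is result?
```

calc(k) = 1 + 2·calc(k-1), calc(0)=2. Closed form: (2+1)·2^6 - 1 = 191.

Answer: 191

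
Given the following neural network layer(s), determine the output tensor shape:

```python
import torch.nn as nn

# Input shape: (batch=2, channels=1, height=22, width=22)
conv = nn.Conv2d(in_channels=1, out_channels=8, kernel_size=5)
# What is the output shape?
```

Input: (2, 1, 22, 22) -> Output: (2, 8, 18, 18)

Answer: (2, 8, 18, 18)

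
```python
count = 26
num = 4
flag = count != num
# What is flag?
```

Trace:
`count = 26` → count = 26
`num = 4` → num = 4
`flag = count != num` → flag = True
So flag = True

Answer: True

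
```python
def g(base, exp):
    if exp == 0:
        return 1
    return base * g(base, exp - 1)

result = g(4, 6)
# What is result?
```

g(4, 6) = 4 * 4 * 4 * 4 * 4 * 4 = 4096

Answer: 4096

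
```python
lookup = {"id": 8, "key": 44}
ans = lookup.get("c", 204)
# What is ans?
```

Trace:
`lookup = {"id": 8, "key": 44}` → lookup = {'id': 8, 'key': 44}
`ans = lookup.get("c", 204)` → ans = 204
So ans = 204

Answer: 204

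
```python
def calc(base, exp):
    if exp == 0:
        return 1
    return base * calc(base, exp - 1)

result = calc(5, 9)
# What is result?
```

calc(5, 9) = 5 * 5 * 5 * 5 * 5 * 5 * 5 * 5 * 5 = 1953125

Answer: 1953125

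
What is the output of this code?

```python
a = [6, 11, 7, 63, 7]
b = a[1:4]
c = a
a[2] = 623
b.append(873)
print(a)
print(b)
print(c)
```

Key concept: slice vs alias.
Step by step:
`a = [6, 11, 7, 63, 7]` → a = [6, 11, 7, 63, 7]
`b = a[1:4]` → b = [11, 7, 63]
`c = a` → c = [6, 11, 7, 63, 7] (same object as a)
`a[2] = 623` → a = [6, 11, 623, 63, 7] (same object as c); c = [6, 11, 623, 63, 7] (same object as a)
`b.append(873)` → b = [11, 7, 63, 873]
`print(a)` → prints [6, 11, 623, 63, 7]
`print(b)` → prints [11, 7, 63, 873]
`print(c)` → prints [6, 11, 623, 63, 7]

Answer:
[6, 11, 623, 63, 7]
[11, 7, 63, 873]
[6, 11, 623, 63, 7]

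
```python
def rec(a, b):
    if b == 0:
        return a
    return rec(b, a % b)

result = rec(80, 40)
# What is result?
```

rec(80, 40) -> rec(40, 0) -> 40

Answer: 40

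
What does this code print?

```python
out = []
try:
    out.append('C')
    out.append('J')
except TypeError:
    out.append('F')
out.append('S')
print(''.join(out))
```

Execution trace: 'C' (try body) → 'J' (try body, no exception) → 'S' (after the try/except). Output: CJS

Answer: CJS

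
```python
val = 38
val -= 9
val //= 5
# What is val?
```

Trace:
`val = 38` → val = 38
`val -= 9` → val = 29
`val //= 5` → val = 5
So val = 5

Answer: 5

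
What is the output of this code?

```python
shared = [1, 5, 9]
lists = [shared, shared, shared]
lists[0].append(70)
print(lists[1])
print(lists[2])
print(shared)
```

Key concept: list of same reference.
Step by step:
`shared = [1, 5, 9]` → shared = [1, 5, 9]
`lists = [shared, shared, shared]` → lists = [[1, 5, 9], [1, 5, 9], [1, 5, 9]]
`lists[0].append(70)` → shared = [1, 5, 9, 70]; lists = [[1, 5, 9, 70], [1, 5, 9, 70], [1, 5, 9, 70]]
`print(lists[1])` → prints [1, 5, 9, 70]
`print(lists[2])` → prints [1, 5, 9, 70]
`print(shared)` → prints [1, 5, 9, 70]

Answer:
[1, 5, 9, 70]
[1, 5, 9, 70]
[1, 5, 9, 70]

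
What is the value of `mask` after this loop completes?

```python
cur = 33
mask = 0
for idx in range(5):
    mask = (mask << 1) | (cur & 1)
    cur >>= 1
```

Reverse lowest 5 bits of 33
`mask` takes the values: 0 → 1 → 2 → 4 → 8 → 16

Answer: 16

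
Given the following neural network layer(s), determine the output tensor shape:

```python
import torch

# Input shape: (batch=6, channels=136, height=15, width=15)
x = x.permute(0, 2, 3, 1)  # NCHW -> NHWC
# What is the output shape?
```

Input: (6, 136, 15, 15) -> Output: (6, 15, 15, 136)

Answer: (6, 15, 15, 136)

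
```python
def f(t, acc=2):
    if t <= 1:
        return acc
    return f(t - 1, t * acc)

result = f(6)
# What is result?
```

Accumulator trace (n, acc): (6, 2) -> (5, 12) -> (4, 60) -> (3, 240) -> (2, 720) -> (1, 1440) -> return 1440

Answer: 1440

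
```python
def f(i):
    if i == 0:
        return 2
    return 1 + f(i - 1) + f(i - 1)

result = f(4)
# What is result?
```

f(i) = 1 + 2·f(i-1), f(0)=2. Closed form: (2+1)·2^4 - 1 = 47.

Answer: 47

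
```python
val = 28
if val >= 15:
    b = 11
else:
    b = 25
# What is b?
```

Trace:
`val = 28` → val = 28
`if val >= 15: ...` → val >= 15 is True → b = 11
So b = 11

Answer: 11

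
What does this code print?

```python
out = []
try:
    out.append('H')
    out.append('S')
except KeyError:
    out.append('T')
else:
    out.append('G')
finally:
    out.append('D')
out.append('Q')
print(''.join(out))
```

Execution trace: 'H' (try body) → 'S' (try body, no exception) → 'G' (else) → 'D' (finally) → 'Q' (after the try/except). Output: HSGDQ

Answer: HSGDQ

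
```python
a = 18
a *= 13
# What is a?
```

Trace:
`a = 18` → a = 18
`a *= 13` → a = 234
So a = 234

Answer: 234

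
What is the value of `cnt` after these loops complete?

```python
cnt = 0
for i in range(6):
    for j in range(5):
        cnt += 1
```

6 * 5 = 30
`cnt` takes the values: 0 → 1 → 2 → 3 → 4 → 5 → 6 → 7 → 8 → 9 → 10 → 11 → 12 → 13 → 14 → 15 → 16 → 17 → 18 → 19 → 20 → 21 → 22 → 23 → 24 → 25 → 26 → 27 → 28 → 29 → 30

Answer: 30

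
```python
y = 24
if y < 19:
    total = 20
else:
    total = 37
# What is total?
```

Trace:
`y = 24` → y = 24
`if y < 19: ...` → y < 19 is False, take else branch → total = 37
So total = 37

Answer: 37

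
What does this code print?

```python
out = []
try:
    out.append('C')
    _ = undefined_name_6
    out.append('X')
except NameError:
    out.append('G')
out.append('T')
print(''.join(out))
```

Execution trace: 'C' (try body) → 'G' (except NameError) → 'T' (after the try/except). Output: CGT

Answer: CGT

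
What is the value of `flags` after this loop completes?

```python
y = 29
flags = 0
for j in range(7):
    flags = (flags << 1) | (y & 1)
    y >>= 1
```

Reverse lowest 7 bits of 29
`flags` takes the values: 0 → 1 → 2 → 5 → 11 → 23 → 46 → 92

Answer: 92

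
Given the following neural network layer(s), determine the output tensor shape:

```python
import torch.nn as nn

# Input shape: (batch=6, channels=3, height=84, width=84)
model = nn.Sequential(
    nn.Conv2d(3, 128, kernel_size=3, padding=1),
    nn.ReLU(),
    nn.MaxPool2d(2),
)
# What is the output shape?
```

Input: (6, 3, 84, 84) -> after Conv2d: (6, 128, 84, 84) -> after ReLU: (6, 128, 84, 84) -> Output: (6, 128, 42, 42)

Answer: (6, 128, 42, 42)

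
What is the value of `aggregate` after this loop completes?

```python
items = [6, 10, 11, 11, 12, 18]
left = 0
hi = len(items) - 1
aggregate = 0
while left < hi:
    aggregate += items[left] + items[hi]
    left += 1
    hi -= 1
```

Sum of pairs from ends
`aggregate` takes the values: 0 → 24 → 46 → 68

Answer: 68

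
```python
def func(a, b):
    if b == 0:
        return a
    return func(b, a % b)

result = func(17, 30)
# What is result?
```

func(17, 30) -> func(30, 17) -> func(17, 13) -> func(13, 4) -> func(4, 1) -> func(1, 0) -> 1

Answer: 1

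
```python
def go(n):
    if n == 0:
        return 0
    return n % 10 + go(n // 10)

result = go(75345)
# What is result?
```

Sum of digits of 75345: 5 + 4 + 3 + 5 + 7 = 24

Answer: 24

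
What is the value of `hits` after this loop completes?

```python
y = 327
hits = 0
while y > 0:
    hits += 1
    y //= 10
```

Count digits by repeated division by 10
`hits` takes the values: 0 → 1 → 2 → 3

Answer: 3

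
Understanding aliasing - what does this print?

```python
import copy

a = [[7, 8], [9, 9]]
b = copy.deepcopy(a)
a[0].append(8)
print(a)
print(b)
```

Key concept: deep copy is fully independent.
Step by step:
`a = [[7, 8], [9, 9]]` → a = [[7, 8], [9, 9]]
`b = copy.deepcopy(a)` → b = [[7, 8], [9, 9]]
`a[0].append(8)` → a = [[7, 8, 8], [9, 9]]
`print(a)` → prints [[7, 8, 8], [9, 9]]
`print(b)` → prints [[7, 8], [9, 9]]

Answer:
[[7, 8, 8], [9, 9]]
[[7, 8], [9, 9]]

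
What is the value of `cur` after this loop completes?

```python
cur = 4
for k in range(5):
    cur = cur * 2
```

Multiply by 2, 5 times: 4 * 2^5 = 128
`cur` takes the values: 4 → 8 → 16 → 32 → 64 → 128

Answer: 128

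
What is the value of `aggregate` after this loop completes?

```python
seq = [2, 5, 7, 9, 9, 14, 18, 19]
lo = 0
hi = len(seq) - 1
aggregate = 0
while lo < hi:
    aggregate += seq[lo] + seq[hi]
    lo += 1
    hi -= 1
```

Sum of pairs from ends
`aggregate` takes the values: 0 → 21 → 44 → 65 → 83

Answer: 83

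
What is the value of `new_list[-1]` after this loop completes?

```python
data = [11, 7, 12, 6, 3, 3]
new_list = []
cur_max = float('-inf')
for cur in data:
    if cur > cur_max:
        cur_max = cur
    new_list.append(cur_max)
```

Running max ends at 12
`new_list` takes the values: [] → [11] → [11, 11] → [11, 11, 12] → [11, 11, 12, 12] → [11, 11, 12, 12, 12] → [11, 11, 12, 12, 12, 12]
So `new_list[-1]` = 12

Answer: 12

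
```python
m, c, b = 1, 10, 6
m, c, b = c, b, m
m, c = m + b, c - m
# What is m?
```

Trace:
`m, c, b = 1, 10, 6` → m = 1; c = 10; b = 6
`m, c, b = c, b, m` → m = 10; c = 6; b = 1
`m, c = m + b, c - m` → m = 11; c = -4
So m = 11

Answer: 11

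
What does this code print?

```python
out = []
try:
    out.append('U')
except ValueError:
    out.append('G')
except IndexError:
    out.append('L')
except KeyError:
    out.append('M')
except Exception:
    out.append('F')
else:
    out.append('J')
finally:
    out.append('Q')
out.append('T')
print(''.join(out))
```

Execution trace: 'U' (try body, no exception) → 'J' (else) → 'Q' (finally) → 'T' (after the try/except). Output: UJQT

Answer: UJQT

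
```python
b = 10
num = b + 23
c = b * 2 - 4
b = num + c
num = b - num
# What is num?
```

Trace:
`b = 10` → b = 10
`num = b + 23` → num = 33
`c = b * 2 - 4` → c = 16
`b = num + c` → b = 49
`num = b - num` → num = 16
So num = 16

Answer: 16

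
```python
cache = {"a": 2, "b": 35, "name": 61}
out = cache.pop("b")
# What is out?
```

Trace:
`cache = {"a": 2, "b": 35, "name": 61}` → cache = {'a': 2, 'b': 35, 'name': 61}
`out = cache.pop("b")` → cache = {'a': 2, 'name': 61}; out = 35
So out = 35

Answer: 35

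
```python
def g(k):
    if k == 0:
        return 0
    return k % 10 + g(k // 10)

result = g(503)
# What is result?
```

Sum of digits of 503: 3 + 0 + 5 = 8

Answer: 8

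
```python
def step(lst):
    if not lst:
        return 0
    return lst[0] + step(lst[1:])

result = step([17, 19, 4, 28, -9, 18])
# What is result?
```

17 + 19 + 4 + 28 + (-9) + 18 + 0 = 77

Answer: 77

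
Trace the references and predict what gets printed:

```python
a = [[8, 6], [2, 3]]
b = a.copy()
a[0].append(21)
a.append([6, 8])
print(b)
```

Key concept: shallow copy with nested lists.
Step by step:
`a = [[8, 6], [2, 3]]` → a = [[8, 6], [2, 3]]
`b = a.copy()` → b = [[8, 6], [2, 3]]
`a[0].append(21)` → a = [[8, 6, 21], [2, 3]]; b = [[8, 6, 21], [2, 3]]
`a.append([6, 8])` → a = [[8, 6, 21], [2, 3], [6, 8]]
`print(b)` → prints [[8, 6, 21], [2, 3]]

Answer: [[8, 6, 21], [2, 3]]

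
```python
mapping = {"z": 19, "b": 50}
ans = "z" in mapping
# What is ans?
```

Trace:
`mapping = {"z": 19, "b": 50}` → mapping = {'z': 19, 'b': 50}
`ans = "z" in mapping` → ans = True
So ans = True

Answer: True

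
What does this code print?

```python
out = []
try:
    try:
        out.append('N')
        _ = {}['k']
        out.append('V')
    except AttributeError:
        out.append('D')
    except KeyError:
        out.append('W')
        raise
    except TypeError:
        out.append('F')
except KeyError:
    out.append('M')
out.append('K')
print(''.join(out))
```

Execution trace: 'N' (inner try body) → 'W' (inner except KeyError) → 'M' (outer except KeyError) → 'K' (after the try/except). Output: NWMK

Answer: NWMK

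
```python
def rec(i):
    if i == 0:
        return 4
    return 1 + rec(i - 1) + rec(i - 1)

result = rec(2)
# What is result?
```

rec(i) = 1 + 2·rec(i-1), rec(0)=4. Closed form: (4+1)·2^2 - 1 = 19.

Answer: 19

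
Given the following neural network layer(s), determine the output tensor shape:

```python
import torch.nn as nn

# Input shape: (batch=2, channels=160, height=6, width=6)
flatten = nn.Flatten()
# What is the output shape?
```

Input: (2, 160, 6, 6) -> Output: (2, 5760)

Answer: (2, 5760)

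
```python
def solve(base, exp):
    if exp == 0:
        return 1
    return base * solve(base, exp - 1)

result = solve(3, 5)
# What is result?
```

solve(3, 5) = 3 * 3 * 3 * 3 * 3 = 243

Answer: 243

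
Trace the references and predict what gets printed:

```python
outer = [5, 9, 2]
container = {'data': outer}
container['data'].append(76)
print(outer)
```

Key concept: dict holds reference to list.
Step by step:
`outer = [5, 9, 2]` → outer = [5, 9, 2]
`container = {'data': outer}` → container = {'data': [5, 9, 2]}
`container['data'].append(76)` → outer = [5, 9, 2, 76]; container = {'data': [5, 9, 2, 76]}
`print(outer)` → prints [5, 9, 2, 76]

Answer: [5, 9, 2, 76]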